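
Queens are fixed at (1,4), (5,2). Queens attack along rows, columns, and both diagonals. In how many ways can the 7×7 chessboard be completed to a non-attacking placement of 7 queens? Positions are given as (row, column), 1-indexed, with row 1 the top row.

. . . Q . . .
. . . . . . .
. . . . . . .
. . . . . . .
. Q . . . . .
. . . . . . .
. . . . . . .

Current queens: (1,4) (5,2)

Branch on row 2: col 1 → 1; col 6 → 0; col 7 → 1.
Sum: 1 + 0 + 1 = 2.

2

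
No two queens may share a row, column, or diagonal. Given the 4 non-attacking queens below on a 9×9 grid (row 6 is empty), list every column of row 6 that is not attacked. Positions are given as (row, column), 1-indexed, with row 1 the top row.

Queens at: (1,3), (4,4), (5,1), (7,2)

(1,3) attacks row 6 at column 3 and diagonals 8.
(4,4) attacks row 6 at column 4 and diagonals 2, 6.
(5,1) attacks row 6 at column 1 and diagonals 2.
(7,2) attacks row 6 at column 2 and diagonals 1, 3.
Attacked columns: {1, 2, 3, 4, 6, 8}. Safe: {5, 7, 9}.

columns 5, 7, 9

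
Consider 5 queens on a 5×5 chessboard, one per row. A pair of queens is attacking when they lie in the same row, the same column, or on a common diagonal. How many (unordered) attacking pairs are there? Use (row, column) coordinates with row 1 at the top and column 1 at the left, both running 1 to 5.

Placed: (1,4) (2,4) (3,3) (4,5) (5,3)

3

Same column: (1,4)–(2,4) (column 4); (3,3)–(5,3) (column 3).
Same diagonal: (2,4)–(3,3) (|2−3| = |4−3| = 1).
Total attacking pairs: 3.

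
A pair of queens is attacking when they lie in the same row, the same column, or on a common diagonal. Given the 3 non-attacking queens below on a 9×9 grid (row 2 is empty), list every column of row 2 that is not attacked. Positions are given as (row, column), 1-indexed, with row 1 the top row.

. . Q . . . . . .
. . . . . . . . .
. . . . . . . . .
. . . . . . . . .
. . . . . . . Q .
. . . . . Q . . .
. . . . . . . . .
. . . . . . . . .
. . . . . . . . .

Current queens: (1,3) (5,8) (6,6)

(1,3) attacks row 2 at column 3 and diagonals 2, 4.
(5,8) attacks row 2 at column 8 and diagonals 5.
(6,6) attacks row 2 at column 6 and diagonals 2.
Attacked columns: {2, 3, 4, 5, 6, 8}. Safe: {1, 7, 9}.

columns 1, 7, 9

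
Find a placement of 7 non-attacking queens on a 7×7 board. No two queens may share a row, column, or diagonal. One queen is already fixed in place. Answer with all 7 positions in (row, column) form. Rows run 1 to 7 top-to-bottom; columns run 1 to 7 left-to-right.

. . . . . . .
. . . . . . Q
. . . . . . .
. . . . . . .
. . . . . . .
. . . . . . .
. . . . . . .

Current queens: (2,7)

Row 1: attacked by (2,7)→{6,7}. Safe: 1, 2, 3, 4, 5. Place at column 4.
Row 3: attacked by (1,4)→{2,4,6}; (2,7)→{6,7}. Safe: 1, 3, 5. Place at column 3.
Row 4: attacked by (1,4)→{1,4,7}; (2,7)→{5,7}; (3,3)→{2,3,4}. Safe: 6. Place at column 6.
Row 5: attacked by (1,4)→{4}; (2,7)→{4,7}; (3,3)→{1,3,5}; (4,6)→{5,6,7}. Safe: 2. Place at column 2.
Row 6: attacked by (1,4)→{4}; (2,7)→{3,7}; (3,3)→{3,6}; (4,6)→{4,6}; (5,2)→{1,2,3}. Safe: 5. Place at column 5.
Row 7: attacked by (1,4)→{4}; (2,7)→{2,7}; (3,3)→{3,7}; (4,6)→{3,6}; (5,2)→{2,4}; (6,5)→{4,5,6}. Safe: 1. Place at column 1.
Columns [4, 7, 3, 6, 2, 5, 1], r−c [-3, -5, 0, -2, 3, 1, 6], r+c [5, 9, 6, 10, 7, 11, 8] are all distinct, so no two queens attack.

(1,4) (2,7) (3,3) (4,6) (5,2) (6,5) (7,1)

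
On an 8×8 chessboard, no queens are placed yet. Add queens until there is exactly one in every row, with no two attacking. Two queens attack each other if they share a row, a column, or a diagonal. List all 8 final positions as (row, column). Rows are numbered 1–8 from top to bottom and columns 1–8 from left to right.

Row 1: Safe: 1, 2, 3, 4, 5, 6, 7, 8. Place at column 1.
Row 2: attacked by (1,1)→{1,2}. Safe: 3, 4, 5, 6, 7, 8. Place at column 6.
Row 3: attacked by (1,1)→{1,3}; (2,6)→{5,6,7}. Safe: 2, 4, 8. Place at column 8.
Row 4: attacked by (1,1)→{1,4}; (2,6)→{4,6,8}; (3,8)→{7,8}. Safe: 2, 3, 5. Place at column 3.
Row 5: attacked by (1,1)→{1,5}; (2,6)→{3,6}; (3,8)→{6,8}; (4,3)→{2,3,4}. Safe: 7. Place at column 7.
Row 6: attacked by (1,1)→{1,6}; (2,6)→{2,6}; (3,8)→{5,8}; (4,3)→{1,3,5}; (5,7)→{6,7,8}. Safe: 4. Place at column 4.
Row 7: attacked by (1,1)→{1,7}; (2,6)→{1,6}; (3,8)→{4,8}; (4,3)→{3,6}; (5,7)→{5,7}; (6,4)→{3,4,5}. Safe: 2. Place at column 2.
Row 8: attacked by (1,1)→{1,8}; (2,6)→{6}; (3,8)→{3,8}; (4,3)→{3,7}; (5,7)→{4,7}; (6,4)→{2,4,6}; (7,2)→{1,2,3}. Safe: 5. Place at column 5.
Columns [1, 6, 8, 3, 7, 4, 2, 5], r−c [0, -4, -5, 1, -2, 2, 5, 3], r+c [2, 8, 11, 7, 12, 10, 9, 13] are all distinct, so no two queens attack.

(1,1) (2,6) (3,8) (4,3) (5,7) (6,4) (7,2) (8,5)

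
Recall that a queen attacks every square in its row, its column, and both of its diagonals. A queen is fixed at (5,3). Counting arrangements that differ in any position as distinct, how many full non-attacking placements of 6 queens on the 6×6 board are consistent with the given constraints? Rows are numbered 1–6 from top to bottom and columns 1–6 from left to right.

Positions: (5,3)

Branch on row 1: col 1 → 0; col 2 → 1; col 4 → 0; col 5 → 0; col 6 → 0.
Sum: 0 + 1 + 0 + 0 + 0 = 1.

1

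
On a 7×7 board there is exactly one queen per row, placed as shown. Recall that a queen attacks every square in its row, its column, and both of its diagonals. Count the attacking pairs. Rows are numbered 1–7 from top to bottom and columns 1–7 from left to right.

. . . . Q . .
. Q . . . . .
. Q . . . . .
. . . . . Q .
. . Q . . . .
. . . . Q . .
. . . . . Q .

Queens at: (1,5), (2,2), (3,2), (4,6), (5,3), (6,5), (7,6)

Same column: (1,5)–(6,5) (column 5); (2,2)–(3,2) (column 2); (4,6)–(7,6) (column 6).
Same diagonal: (3,2)–(6,5) (|3−6| = |2−5| = 3); (3,2)–(7,6) (|3−7| = |2−6| = 4); (6,5)–(7,6) (|6−7| = |5−6| = 1).
Total attacking pairs: 6.

6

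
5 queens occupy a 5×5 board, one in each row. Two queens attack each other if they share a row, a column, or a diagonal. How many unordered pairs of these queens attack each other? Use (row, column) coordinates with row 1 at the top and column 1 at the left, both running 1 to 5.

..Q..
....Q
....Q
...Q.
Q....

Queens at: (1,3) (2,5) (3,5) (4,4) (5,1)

3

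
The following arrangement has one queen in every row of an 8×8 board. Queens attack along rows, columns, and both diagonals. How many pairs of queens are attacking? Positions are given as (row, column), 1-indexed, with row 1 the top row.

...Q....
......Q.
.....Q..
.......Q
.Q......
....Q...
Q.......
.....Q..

3

Same column: (3,6)–(8,6) (column 6).
Same diagonal: (1,4)–(3,6) (|1−3| = |4−6| = 2); (2,7)–(3,6) (|2−3| = |7−6| = 1).
Total attacking pairs: 3.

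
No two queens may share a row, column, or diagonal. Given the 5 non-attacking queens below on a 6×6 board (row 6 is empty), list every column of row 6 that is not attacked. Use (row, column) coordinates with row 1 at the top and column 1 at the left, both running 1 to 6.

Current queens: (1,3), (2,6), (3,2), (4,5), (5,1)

columns 4

(1,3) attacks row 6 at column 3.
(2,6) attacks row 6 at column 6 and diagonals 2.
(3,2) attacks row 6 at column 2 and diagonals 5.
(4,5) attacks row 6 at column 5 and diagonals 3.
(5,1) attacks row 6 at column 1 and diagonals 2.
Attacked columns: {1, 2, 3, 5, 6}. Safe: {4}.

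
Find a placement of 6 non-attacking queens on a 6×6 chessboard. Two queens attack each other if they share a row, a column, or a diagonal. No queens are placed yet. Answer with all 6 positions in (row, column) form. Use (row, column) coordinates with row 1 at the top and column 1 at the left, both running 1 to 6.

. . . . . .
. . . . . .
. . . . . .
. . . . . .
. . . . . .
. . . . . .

Row 1: Safe: 1, 2, 3, 4, 5, 6. Place at column 2.
Row 2: attacked by (1,2)→{1,2,3}. Safe: 4, 5, 6. Place at column 4.
Row 3: attacked by (1,2)→{2,4}; (2,4)→{3,4,5}. Safe: 1, 6. Place at column 6.
Row 4: attacked by (1,2)→{2,5}; (2,4)→{2,4,6}; (3,6)→{5,6}. Safe: 1, 3. Place at column 1.
Row 5: attacked by (1,2)→{2,6}; (2,4)→{1,4}; (3,6)→{4,6}; (4,1)→{1,2}. Safe: 3, 5. Place at column 3.
Row 6: attacked by (1,2)→{2}; (2,4)→{4}; (3,6)→{3,6}; (4,1)→{1,3}; (5,3)→{2,3,4}. Safe: 5. Place at column 5.
Columns [2, 4, 6, 1, 3, 5], r−c [-1, -2, -3, 3, 2, 1], r+c [3, 6, 9, 5, 8, 11] are all distinct, so no two queens attack.

(1,2) (2,4) (3,6) (4,1) (5,3) (6,5)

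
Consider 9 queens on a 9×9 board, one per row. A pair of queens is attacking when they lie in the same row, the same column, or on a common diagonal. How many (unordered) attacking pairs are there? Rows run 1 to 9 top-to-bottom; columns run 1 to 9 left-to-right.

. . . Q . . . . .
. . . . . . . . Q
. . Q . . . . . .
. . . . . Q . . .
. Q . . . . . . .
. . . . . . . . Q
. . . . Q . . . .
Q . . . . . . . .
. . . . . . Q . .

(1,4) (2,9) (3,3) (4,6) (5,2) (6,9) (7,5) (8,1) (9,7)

Same column: (2,9)–(6,9) (column 9).
Same diagonal: (1,4)–(6,9) (|1−6| = |4−9| = 5); (7,5)–(9,7) (|7−9| = |5−7| = 2).
Total attacking pairs: 3.

3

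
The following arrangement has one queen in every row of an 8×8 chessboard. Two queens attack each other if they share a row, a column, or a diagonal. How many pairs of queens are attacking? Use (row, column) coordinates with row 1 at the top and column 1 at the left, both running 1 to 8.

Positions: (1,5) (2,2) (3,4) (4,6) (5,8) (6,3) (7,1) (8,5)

Same column: (1,5)–(8,5) (column 5).
Same diagonal: (5,8)–(8,5) (|5−8| = |8−5| = 3); (6,3)–(8,5) (|6−8| = |3−5| = 2).
Total attacking pairs: 3.

3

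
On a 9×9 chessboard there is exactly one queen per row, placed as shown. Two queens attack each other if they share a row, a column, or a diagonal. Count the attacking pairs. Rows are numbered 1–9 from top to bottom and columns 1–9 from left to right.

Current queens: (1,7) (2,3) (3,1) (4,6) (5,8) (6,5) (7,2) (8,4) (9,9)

0

All columns are distinct and no two queens satisfy |Δrow| = |Δcol|, so no pair attacks.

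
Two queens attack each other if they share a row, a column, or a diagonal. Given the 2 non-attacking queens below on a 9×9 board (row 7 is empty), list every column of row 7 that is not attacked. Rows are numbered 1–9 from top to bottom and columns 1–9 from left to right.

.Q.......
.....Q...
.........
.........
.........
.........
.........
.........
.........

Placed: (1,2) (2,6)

columns 3, 4, 5, 7, 9

(1,2) attacks row 7 at column 2 and diagonals 8.
(2,6) attacks row 7 at column 6 and diagonals 1.
Attacked columns: {1, 2, 6, 8}. Safe: {3, 4, 5, 7, 9}.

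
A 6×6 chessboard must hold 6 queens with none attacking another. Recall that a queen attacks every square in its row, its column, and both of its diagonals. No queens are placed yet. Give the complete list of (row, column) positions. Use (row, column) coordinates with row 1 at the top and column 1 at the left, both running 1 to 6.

(1,2) (2,4) (3,6) (4,1) (5,3) (6,5)

Row 1: Safe: 1, 2, 3, 4, 5, 6. Place at column 2.
Row 2: attacked by (1,2)→{1,2,3}. Safe: 4, 5, 6. Place at column 4.
Row 3: attacked by (1,2)→{2,4}; (2,4)→{3,4,5}. Safe: 1, 6. Place at column 6.
Row 4: attacked by (1,2)→{2,5}; (2,4)→{2,4,6}; (3,6)→{5,6}. Safe: 1, 3. Place at column 1.
Row 5: attacked by (1,2)→{2,6}; (2,4)→{1,4}; (3,6)→{4,6}; (4,1)→{1,2}. Safe: 3, 5. Place at column 3.
Row 6: attacked by (1,2)→{2}; (2,4)→{4}; (3,6)→{3,6}; (4,1)→{1,3}; (5,3)→{2,3,4}. Safe: 5. Place at column 5.
Columns [2, 4, 6, 1, 3, 5], r−c [-1, -2, -3, 3, 2, 1], r+c [3, 6, 9, 5, 8, 11] are all distinct, so no two queens attack.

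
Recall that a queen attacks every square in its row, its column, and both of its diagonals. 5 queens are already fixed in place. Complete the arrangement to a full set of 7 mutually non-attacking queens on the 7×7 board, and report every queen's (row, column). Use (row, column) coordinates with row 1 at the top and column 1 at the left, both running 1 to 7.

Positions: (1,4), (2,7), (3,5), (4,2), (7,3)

(1,4) (2,7) (3,5) (4,2) (5,6) (6,1) (7,3)

Row 5: attacked by (1,4)→{4}; (2,7)→{4,7}; (3,5)→{3,5,7}; (4,2)→{1,2,3}; (7,3)→{1,3,5}. Safe: 6. Place at column 6.
Row 6: attacked by (1,4)→{4}; (2,7)→{3,7}; (3,5)→{2,5}; (4,2)→{2,4}; (5,6)→{5,6,7}; (7,3)→{2,3,4}. Safe: 1. Place at column 1.
Columns [4, 7, 5, 2, 6, 1, 3], r−c [-3, -5, -2, 2, -1, 5, 4], r+c [5, 9, 8, 6, 11, 7, 10] are all distinct, so no two queens attack.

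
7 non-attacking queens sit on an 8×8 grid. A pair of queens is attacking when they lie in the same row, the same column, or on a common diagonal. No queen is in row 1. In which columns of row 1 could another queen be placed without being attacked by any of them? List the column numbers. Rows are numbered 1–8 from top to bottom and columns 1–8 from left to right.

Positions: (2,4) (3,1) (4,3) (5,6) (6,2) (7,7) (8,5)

columns 8

(2,4) attacks row 1 at column 4 and diagonals 3, 5.
(3,1) attacks row 1 at column 1 and diagonals 3.
(4,3) attacks row 1 at column 3 and diagonals 6.
(5,6) attacks row 1 at column 6 and diagonals 2.
(6,2) attacks row 1 at column 2 and diagonals 7.
(7,7) attacks row 1 at column 7 and diagonals 1.
(8,5) attacks row 1 at column 5.
Attacked columns: {1, 2, 3, 4, 5, 6, 7}. Safe: {8}.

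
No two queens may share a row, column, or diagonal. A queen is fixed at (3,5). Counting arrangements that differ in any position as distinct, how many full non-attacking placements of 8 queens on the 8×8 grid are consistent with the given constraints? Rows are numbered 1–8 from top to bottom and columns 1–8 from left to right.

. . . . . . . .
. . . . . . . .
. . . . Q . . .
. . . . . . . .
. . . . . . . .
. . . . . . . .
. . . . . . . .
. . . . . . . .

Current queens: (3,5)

Branch on row 1: col 1 → 1; col 2 → 1; col 4 → 6; col 6 → 3; col 8 → 1.
Sum: 1 + 1 + 6 + 3 + 1 = 12.

12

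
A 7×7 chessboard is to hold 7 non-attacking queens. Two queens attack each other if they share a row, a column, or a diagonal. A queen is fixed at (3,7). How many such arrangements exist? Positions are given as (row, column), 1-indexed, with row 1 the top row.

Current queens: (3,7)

6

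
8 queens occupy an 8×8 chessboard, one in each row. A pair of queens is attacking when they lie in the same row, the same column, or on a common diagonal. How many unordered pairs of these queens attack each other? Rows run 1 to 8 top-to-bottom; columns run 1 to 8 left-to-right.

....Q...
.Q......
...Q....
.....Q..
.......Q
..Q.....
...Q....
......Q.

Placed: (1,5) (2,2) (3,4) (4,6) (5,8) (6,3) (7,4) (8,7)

Same column: (3,4)–(7,4) (column 4).
Same diagonal: (6,3)–(7,4) (|6−7| = |3−4| = 1).
Total attacking pairs: 2.

2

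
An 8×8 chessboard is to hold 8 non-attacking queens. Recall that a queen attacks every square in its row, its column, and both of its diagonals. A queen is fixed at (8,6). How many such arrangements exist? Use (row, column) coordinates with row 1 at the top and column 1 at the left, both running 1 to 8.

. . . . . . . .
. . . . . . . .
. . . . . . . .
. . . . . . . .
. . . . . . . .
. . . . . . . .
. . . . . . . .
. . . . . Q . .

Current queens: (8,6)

Branch on row 1: col 1 → 0; col 2 → 0; col 3 → 5; col 4 → 4; col 5 → 3; col 7 → 2; col 8 → 2.
Sum: 0 + 0 + 5 + 4 + 3 + 2 + 2 = 16.

16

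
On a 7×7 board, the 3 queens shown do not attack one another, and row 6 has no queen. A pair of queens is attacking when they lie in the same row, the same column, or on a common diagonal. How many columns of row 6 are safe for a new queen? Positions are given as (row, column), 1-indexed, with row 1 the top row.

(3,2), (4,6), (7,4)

2

(3,2) attacks row 6 at column 2 and diagonals 5.
(4,6) attacks row 6 at column 6 and diagonals 4.
(7,4) attacks row 6 at column 4 and diagonals 3, 5.
Attacked columns: {2, 3, 4, 5, 6}. Safe: {1, 7}.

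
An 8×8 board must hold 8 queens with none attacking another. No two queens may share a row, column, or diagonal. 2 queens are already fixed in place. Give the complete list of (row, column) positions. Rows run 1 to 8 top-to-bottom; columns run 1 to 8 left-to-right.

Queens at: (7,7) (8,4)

Row 1: attacked by (7,7)→{1,7}; (8,4)→{4}. Safe: 2, 3, 5, 6, 8. Place at column 3.
Row 2: attacked by (1,3)→{2,3,4}; (7,7)→{2,7}; (8,4)→{4}. Safe: 1, 5, 6, 8. Place at column 6.
Row 3: attacked by (1,3)→{1,3,5}; (2,6)→{5,6,7}; (7,7)→{3,7}; (8,4)→{4}. Safe: 2, 8. Place at column 2.
Row 4: attacked by (1,3)→{3,6}; (2,6)→{4,6,8}; (3,2)→{1,2,3}; (7,7)→{4,7}; (8,4)→{4,8}. Safe: 5. Place at column 5.
Row 5: attacked by (1,3)→{3,7}; (2,6)→{3,6}; (3,2)→{2,4}; (4,5)→{4,5,6}; (7,7)→{5,7}; (8,4)→{1,4,7}. Safe: 8. Place at column 8.
Row 6: attacked by (1,3)→{3,8}; (2,6)→{2,6}; (3,2)→{2,5}; (4,5)→{3,5,7}; (5,8)→{7,8}; (7,7)→{6,7,8}; (8,4)→{2,4,6}. Safe: 1. Place at column 1.
Columns [3, 6, 2, 5, 8, 1, 7, 4], r−c [-2, -4, 1, -1, -3, 5, 0, 4], r+c [4, 8, 5, 9, 13, 7, 14, 12] are all distinct, so no two queens attack.

(1,3) (2,6) (3,2) (4,5) (5,8) (6,1) (7,7) (8,4)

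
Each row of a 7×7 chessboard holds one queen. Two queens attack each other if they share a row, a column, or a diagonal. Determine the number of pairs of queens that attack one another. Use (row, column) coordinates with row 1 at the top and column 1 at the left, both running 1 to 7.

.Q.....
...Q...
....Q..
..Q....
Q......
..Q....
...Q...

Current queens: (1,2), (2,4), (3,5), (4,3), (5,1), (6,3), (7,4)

Same column: (2,4)–(7,4) (column 4); (4,3)–(6,3) (column 3).
Same diagonal: (2,4)–(3,5) (|2−3| = |4−5| = 1); (2,4)–(5,1) (|2−5| = |4−1| = 3); (6,3)–(7,4) (|6−7| = |3−4| = 1).
Total attacking pairs: 5.

5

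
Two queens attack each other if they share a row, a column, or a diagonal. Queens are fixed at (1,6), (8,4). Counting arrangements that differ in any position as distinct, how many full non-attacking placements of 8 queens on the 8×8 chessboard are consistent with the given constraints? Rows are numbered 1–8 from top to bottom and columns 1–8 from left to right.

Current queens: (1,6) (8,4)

4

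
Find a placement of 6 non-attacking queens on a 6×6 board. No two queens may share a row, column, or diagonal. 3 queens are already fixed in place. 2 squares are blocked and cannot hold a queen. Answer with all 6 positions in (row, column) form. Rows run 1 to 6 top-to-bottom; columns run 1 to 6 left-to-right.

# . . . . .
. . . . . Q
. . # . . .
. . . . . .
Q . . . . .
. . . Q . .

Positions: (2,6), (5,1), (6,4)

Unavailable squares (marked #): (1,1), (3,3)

(1,3) (2,6) (3,2) (4,5) (5,1) (6,4)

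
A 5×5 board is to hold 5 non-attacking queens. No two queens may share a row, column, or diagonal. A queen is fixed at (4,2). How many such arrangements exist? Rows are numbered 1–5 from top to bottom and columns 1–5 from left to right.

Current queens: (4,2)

2

Branch on row 1: col 1 → 1; col 3 → 1; col 4 → 0.
Sum: 1 + 1 + 0 = 2.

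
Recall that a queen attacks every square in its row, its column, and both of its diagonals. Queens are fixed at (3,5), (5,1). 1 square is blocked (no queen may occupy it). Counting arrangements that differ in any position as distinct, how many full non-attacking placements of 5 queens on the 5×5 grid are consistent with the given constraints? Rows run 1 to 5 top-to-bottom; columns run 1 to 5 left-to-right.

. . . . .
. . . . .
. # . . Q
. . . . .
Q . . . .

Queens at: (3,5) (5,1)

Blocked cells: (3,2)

1

Branch on row 1: col 2 → 0; col 4 → 1.
Sum: 0 + 1 = 1.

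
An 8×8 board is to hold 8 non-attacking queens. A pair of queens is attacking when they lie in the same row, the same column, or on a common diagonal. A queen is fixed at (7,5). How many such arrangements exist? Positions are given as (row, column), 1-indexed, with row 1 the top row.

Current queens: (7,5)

8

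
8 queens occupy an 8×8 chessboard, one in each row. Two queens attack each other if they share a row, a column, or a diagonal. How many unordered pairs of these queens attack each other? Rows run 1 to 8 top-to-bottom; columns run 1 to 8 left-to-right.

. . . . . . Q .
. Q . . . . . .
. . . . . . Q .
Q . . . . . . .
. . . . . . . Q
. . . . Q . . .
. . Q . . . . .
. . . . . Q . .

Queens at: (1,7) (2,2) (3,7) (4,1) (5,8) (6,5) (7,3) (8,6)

2

Same column: (1,7)–(3,7) (column 7).
Same diagonal: (3,7)–(7,3) (|3−7| = |7−3| = 4).
Total attacking pairs: 2.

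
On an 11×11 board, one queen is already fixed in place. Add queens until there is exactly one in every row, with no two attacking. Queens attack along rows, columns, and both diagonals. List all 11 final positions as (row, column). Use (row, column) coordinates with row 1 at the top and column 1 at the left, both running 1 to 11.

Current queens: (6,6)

Row 1: attacked by (6,6)→{1,6,11}. Safe: 2, 3, 4, 5, 7, 8, 9, 10. Place at column 10.
Row 2: attacked by (1,10)→{9,10,11}; (6,6)→{2,6,10}. Safe: 1, 3, 4, 5, 7, 8. Place at column 4.
Row 3: attacked by (1,10)→{8,10}; (2,4)→{3,4,5}; (6,6)→{3,6,9}. Safe: 1, 2, 7, 11. Place at column 7.
Row 4: attacked by (1,10)→{7,10}; (2,4)→{2,4,6}; (3,7)→{6,7,8}; (6,6)→{4,6,8}. Safe: 1, 3, 5, 9, 11. Place at column 3.
Row 5: attacked by (1,10)→{6,10}; (2,4)→{1,4,7}; (3,7)→{5,7,9}; (4,3)→{2,3,4}; (6,6)→{5,6,7}. Safe: 8, 11. Place at column 11.
Row 7: attacked by (1,10)→{4,10}; (2,4)→{4,9}; (3,7)→{3,7,11}; (4,3)→{3,6}; (5,11)→{9,11}; (6,6)→{5,6,7}. Safe: 1, 2, 8. Place at column 1.
Row 8: attacked by (1,10)→{3,10}; (2,4)→{4,10}; (3,7)→{2,7}; (4,3)→{3,7}; (5,11)→{8,11}; (6,6)→{4,6,8}; (7,1)→{1,2}. Safe: 5, 9. Place at column 9.
Row 9: attacked by (1,10)→{2,10}; (2,4)→{4,11}; (3,7)→{1,7}; (4,3)→{3,8}; (5,11)→{7,11}; (6,6)→{3,6,9}; (7,1)→{1,3}; (8,9)→{8,9,10}. Safe: 5. Place at column 5.
Row 10: attacked by (1,10)→{1,10}; (2,4)→{4}; (3,7)→{7}; (4,3)→{3,9}; (5,11)→{6,11}; (6,6)→{2,6,10}; (7,1)→{1,4}; (8,9)→{7,9,11}; (9,5)→{4,5,6}. Safe: 8. Place at column 8.
Row 11: attacked by (1,10)→{10}; (2,4)→{4}; (3,7)→{7}; (4,3)→{3,10}; (5,11)→{5,11}; (6,6)→{1,6,11}; (7,1)→{1,5}; (8,9)→{6,9}; (9,5)→{3,5,7}; (10,8)→{7,8,9}. Safe: 2. Place at column 2.
Columns [10, 4, 7, 3, 11, 6, 1, 9, 5, 8, 2], r−c [-9, -2, -4, 1, -6, 0, 6, -1, 4, 2, 9], r+c [11, 6, 10, 7, 16, 12, 8, 17, 14, 18, 13] are all distinct, so no two queens attack.

(1,10) (2,4) (3,7) (4,3) (5,11) (6,6) (7,1) (8,9) (9,5) (10,8) (11,2)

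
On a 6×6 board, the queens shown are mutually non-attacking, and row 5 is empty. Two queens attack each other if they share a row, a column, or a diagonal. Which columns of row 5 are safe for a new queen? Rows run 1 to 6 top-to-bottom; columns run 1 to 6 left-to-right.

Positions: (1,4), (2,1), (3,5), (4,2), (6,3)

(1,4) attacks row 5 at column 4.
(2,1) attacks row 5 at column 1 and diagonals 4.
(3,5) attacks row 5 at column 5 and diagonals 3.
(4,2) attacks row 5 at column 2 and diagonals 1, 3.
(6,3) attacks row 5 at column 3 and diagonals 2, 4.
Attacked columns: {1, 2, 3, 4, 5}. Safe: {6}.

columns 6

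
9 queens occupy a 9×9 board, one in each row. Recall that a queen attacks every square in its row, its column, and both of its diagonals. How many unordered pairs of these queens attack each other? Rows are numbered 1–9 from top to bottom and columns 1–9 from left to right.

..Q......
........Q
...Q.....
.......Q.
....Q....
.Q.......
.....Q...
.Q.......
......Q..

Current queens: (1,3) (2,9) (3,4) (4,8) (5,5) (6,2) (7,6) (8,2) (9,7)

Same column: (6,2)–(8,2) (column 2).
Same diagonal: (5,5)–(8,2) (|5−8| = |5−2| = 3).
Total attacking pairs: 2.

2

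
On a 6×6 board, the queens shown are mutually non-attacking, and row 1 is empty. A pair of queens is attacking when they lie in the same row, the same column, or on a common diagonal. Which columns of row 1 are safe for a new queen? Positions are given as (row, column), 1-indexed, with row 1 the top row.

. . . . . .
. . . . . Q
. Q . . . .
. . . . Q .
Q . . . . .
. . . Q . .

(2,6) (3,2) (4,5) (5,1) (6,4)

(2,6) attacks row 1 at column 6 and diagonals 5.
(3,2) attacks row 1 at column 2 and diagonals 4.
(4,5) attacks row 1 at column 5 and diagonals 2.
(5,1) attacks row 1 at column 1 and diagonals 5.
(6,4) attacks row 1 at column 4.
Attacked columns: {1, 2, 4, 5, 6}. Safe: {3}.

columns 3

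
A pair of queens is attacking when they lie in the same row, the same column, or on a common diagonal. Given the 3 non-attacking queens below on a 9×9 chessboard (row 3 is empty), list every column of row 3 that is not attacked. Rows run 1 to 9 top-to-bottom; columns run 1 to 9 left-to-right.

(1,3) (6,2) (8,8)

columns 4, 6, 7, 9

(1,3) attacks row 3 at column 3 and diagonals 1, 5.
(6,2) attacks row 3 at column 2 and diagonals 5.
(8,8) attacks row 3 at column 8 and diagonals 3.
Attacked columns: {1, 2, 3, 5, 8}. Safe: {4, 6, 7, 9}.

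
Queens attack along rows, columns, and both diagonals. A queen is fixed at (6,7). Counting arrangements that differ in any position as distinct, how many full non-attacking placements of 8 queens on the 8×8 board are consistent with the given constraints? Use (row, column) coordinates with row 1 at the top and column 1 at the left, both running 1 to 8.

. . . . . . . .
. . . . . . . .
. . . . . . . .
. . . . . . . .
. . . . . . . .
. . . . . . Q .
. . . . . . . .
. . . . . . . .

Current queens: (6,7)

Branch on row 1: col 1 → 1; col 3 → 4; col 4 → 3; col 5 → 3; col 6 → 2; col 8 → 1.
Sum: 1 + 4 + 3 + 3 + 2 + 1 = 14.

14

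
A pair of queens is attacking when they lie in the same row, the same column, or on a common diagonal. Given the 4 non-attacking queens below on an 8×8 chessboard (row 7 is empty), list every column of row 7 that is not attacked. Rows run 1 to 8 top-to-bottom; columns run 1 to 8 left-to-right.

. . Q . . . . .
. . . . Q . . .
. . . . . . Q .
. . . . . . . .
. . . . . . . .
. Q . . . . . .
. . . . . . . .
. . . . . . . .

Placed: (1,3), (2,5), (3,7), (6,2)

(1,3) attacks row 7 at column 3.
(2,5) attacks row 7 at column 5.
(3,7) attacks row 7 at column 7 and diagonals 3.
(6,2) attacks row 7 at column 2 and diagonals 1, 3.
Attacked columns: {1, 2, 3, 5, 7}. Safe: {4, 6, 8}.

columns 4, 6, 8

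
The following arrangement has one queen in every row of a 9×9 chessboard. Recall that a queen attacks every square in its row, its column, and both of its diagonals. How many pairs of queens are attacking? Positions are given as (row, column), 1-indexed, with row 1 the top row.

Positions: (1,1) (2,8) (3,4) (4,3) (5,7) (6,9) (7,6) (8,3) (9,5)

3

Same column: (4,3)–(8,3) (column 3).
Same diagonal: (3,4)–(4,3) (|3−4| = |4−3| = 1); (4,3)–(7,6) (|4−7| = |3−6| = 3).
Total attacking pairs: 3.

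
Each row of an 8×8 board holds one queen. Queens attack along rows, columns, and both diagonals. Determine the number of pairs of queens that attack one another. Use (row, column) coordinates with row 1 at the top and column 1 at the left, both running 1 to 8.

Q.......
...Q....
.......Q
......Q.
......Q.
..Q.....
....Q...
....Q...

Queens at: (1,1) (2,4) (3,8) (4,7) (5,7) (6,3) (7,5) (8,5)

6

Same column: (4,7)–(5,7) (column 7); (7,5)–(8,5) (column 5).
Same diagonal: (2,4)–(5,7) (|2−5| = |4−7| = 3); (3,8)–(4,7) (|3−4| = |8−7| = 1); (5,7)–(7,5) (|5−7| = |7−5| = 2); (6,3)–(8,5) (|6−8| = |3−5| = 2).
Total attacking pairs: 6.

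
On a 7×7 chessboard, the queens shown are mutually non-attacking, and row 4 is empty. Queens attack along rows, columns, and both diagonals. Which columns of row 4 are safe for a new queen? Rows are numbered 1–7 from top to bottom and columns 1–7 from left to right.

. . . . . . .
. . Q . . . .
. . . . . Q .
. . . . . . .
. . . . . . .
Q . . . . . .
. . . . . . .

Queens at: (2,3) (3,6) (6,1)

(2,3) attacks row 4 at column 3 and diagonals 1, 5.
(3,6) attacks row 4 at column 6 and diagonals 5, 7.
(6,1) attacks row 4 at column 1 and diagonals 3.
Attacked columns: {1, 3, 5, 6, 7}. Safe: {2, 4}.

columns 2, 4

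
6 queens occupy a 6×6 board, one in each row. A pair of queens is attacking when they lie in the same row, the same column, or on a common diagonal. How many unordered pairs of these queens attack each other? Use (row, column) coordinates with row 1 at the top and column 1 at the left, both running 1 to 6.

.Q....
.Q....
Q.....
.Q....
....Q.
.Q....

9

Same column: (1,2)–(2,2) (column 2); (1,2)–(4,2) (column 2); (1,2)–(6,2) (column 2); (2,2)–(4,2) (column 2); (2,2)–(6,2) (column 2); (4,2)–(6,2) (column 2).
Same diagonal: (2,2)–(3,1) (|2−3| = |2−1| = 1); (2,2)–(5,5) (|2−5| = |2−5| = 3); (3,1)–(4,2) (|3−4| = |1−2| = 1).
Total attacking pairs: 9.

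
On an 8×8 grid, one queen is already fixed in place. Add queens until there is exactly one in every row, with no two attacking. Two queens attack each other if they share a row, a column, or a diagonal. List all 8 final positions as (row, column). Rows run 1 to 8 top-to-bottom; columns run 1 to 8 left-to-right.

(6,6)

Row 1: attacked by (6,6)→{1,6}. Safe: 2, 3, 4, 5, 7, 8. Place at column 3.
Row 2: attacked by (1,3)→{2,3,4}; (6,6)→{2,6}. Safe: 1, 5, 7, 8. Place at column 8.
Row 3: attacked by (1,3)→{1,3,5}; (2,8)→{7,8}; (6,6)→{3,6}. Safe: 2, 4. Place at column 4.
Row 4: attacked by (1,3)→{3,6}; (2,8)→{6,8}; (3,4)→{3,4,5}; (6,6)→{4,6,8}. Safe: 1, 2, 7. Place at column 7.
Row 5: attacked by (1,3)→{3,7}; (2,8)→{5,8}; (3,4)→{2,4,6}; (4,7)→{6,7,8}; (6,6)→{5,6,7}. Safe: 1. Place at column 1.
Row 7: attacked by (1,3)→{3}; (2,8)→{3,8}; (3,4)→{4,8}; (4,7)→{4,7}; (5,1)→{1,3}; (6,6)→{5,6,7}. Safe: 2. Place at column 2.
Row 8: attacked by (1,3)→{3}; (2,8)→{2,8}; (3,4)→{4}; (4,7)→{3,7}; (5,1)→{1,4}; (6,6)→{4,6,8}; (7,2)→{1,2,3}. Safe: 5. Place at column 5.
Columns [3, 8, 4, 7, 1, 6, 2, 5], r−c [-2, -6, -1, -3, 4, 0, 5, 3], r+c [4, 10, 7, 11, 6, 12, 9, 13] are all distinct, so no two queens attack.

(1,3) (2,8) (3,4) (4,7) (5,1) (6,6) (7,2) (8,5)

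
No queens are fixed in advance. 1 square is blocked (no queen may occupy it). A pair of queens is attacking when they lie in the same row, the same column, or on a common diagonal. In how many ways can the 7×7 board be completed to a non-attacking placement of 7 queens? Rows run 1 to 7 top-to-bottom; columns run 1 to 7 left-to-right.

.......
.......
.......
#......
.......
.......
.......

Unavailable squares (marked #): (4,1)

34

Branch on row 1: col 1 → 4; col 2 → 5; col 3 → 5; col 4 → 6; col 5 → 6; col 6 → 5; col 7 → 3.
Sum: 4 + 5 + 5 + 6 + 6 + 5 + 3 = 34.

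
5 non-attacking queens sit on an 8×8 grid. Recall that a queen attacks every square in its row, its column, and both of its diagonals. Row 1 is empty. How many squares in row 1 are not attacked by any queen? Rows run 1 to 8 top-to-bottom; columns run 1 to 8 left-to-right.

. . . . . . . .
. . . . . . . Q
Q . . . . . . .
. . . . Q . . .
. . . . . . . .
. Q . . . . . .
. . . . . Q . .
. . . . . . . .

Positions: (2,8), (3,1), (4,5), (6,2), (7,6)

1

(2,8) attacks row 1 at column 8 and diagonals 7.
(3,1) attacks row 1 at column 1 and diagonals 3.
(4,5) attacks row 1 at column 5 and diagonals 2, 8.
(6,2) attacks row 1 at column 2 and diagonals 7.
(7,6) attacks row 1 at column 6.
Attacked columns: {1, 2, 3, 5, 6, 7, 8}. Safe: {4}.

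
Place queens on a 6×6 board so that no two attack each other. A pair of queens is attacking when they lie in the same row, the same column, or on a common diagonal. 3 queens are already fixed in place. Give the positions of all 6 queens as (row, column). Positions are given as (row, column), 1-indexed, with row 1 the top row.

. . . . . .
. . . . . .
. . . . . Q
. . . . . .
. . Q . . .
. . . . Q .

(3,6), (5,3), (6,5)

(1,2) (2,4) (3,6) (4,1) (5,3) (6,5)

Row 1: attacked by (3,6)→{4,6}; (5,3)→{3}; (6,5)→{5}. Safe: 1, 2. Place at column 2.
Row 2: attacked by (1,2)→{1,2,3}; (3,6)→{5,6}; (5,3)→{3,6}; (6,5)→{1,5}. Safe: 4. Place at column 4.
Row 4: attacked by (1,2)→{2,5}; (2,4)→{2,4,6}; (3,6)→{5,6}; (5,3)→{2,3,4}; (6,5)→{3,5}. Safe: 1. Place at column 1.
Columns [2, 4, 6, 1, 3, 5], r−c [-1, -2, -3, 3, 2, 1], r+c [3, 6, 9, 5, 8, 11] are all distinct, so no two queens attack.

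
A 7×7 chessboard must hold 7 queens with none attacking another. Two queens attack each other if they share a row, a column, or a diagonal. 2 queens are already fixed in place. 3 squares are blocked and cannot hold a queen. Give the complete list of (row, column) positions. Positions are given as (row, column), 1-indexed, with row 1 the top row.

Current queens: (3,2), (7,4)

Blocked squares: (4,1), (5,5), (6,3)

(1,1) (2,5) (3,2) (4,6) (5,3) (6,7) (7,4)

Row 1: attacked by (3,2)→{2,4}; (7,4)→{4}. Safe: 1, 3, 5, 6, 7. Place at column 1.
Row 2: attacked by (1,1)→{1,2}; (3,2)→{1,2,3}; (7,4)→{4}. Safe: 5, 6, 7. Place at column 5.
Row 4: attacked by (1,1)→{1,4}; (2,5)→{3,5,7}; (3,2)→{1,2,3}; (7,4)→{1,4,7}. Blocked: 1. Safe: 6. Place at column 6.
Row 5: attacked by (1,1)→{1,5}; (2,5)→{2,5}; (3,2)→{2,4}; (4,6)→{5,6,7}; (7,4)→{2,4,6}. Blocked: 5. Safe: 3. Place at column 3.
Row 6: attacked by (1,1)→{1,6}; (2,5)→{1,5}; (3,2)→{2,5}; (4,6)→{4,6}; (5,3)→{2,3,4}; (7,4)→{3,4,5}. Blocked: 3. Safe: 7. Place at column 7.
Columns [1, 5, 2, 6, 3, 7, 4], r−c [0, -3, 1, -2, 2, -1, 3], r+c [2, 7, 5, 10, 8, 13, 11] are all distinct, so no two queens attack.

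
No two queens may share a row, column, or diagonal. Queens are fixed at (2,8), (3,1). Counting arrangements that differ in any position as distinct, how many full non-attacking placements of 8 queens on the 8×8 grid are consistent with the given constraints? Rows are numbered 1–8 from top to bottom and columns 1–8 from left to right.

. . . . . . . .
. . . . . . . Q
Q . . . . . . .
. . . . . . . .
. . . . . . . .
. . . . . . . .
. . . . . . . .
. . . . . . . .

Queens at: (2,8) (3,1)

Branch on row 1: col 2 → 0; col 4 → 2; col 5 → 0; col 6 → 0.
Sum: 0 + 2 + 0 + 0 = 2.

2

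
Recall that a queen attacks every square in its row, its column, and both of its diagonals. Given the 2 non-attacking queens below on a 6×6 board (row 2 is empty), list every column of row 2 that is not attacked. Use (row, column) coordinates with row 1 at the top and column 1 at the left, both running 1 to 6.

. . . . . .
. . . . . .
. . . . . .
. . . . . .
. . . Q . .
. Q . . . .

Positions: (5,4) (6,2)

columns 3, 5

(5,4) attacks row 2 at column 4 and diagonals 1.
(6,2) attacks row 2 at column 2 and diagonals 6.
Attacked columns: {1, 2, 4, 6}. Safe: {3, 5}.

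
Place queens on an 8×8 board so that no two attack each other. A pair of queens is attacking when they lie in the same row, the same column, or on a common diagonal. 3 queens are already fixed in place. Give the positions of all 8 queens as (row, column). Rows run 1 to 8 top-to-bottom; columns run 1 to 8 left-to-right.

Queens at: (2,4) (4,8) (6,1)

Row 1: attacked by (2,4)→{3,4,5}; (4,8)→{5,8}; (6,1)→{1,6}. Safe: 2, 7. Place at column 2.
Row 3: attacked by (1,2)→{2,4}; (2,4)→{3,4,5}; (4,8)→{7,8}; (6,1)→{1,4}. Safe: 6. Place at column 6.
Row 5: attacked by (1,2)→{2,6}; (2,4)→{1,4,7}; (3,6)→{4,6,8}; (4,8)→{7,8}; (6,1)→{1,2}. Safe: 3, 5. Place at column 3.
Row 7: attacked by (1,2)→{2,8}; (2,4)→{4}; (3,6)→{2,6}; (4,8)→{5,8}; (5,3)→{1,3,5}; (6,1)→{1,2}. Safe: 7. Place at column 7.
Row 8: attacked by (1,2)→{2}; (2,4)→{4}; (3,6)→{1,6}; (4,8)→{4,8}; (5,3)→{3,6}; (6,1)→{1,3}; (7,7)→{6,7,8}. Safe: 5. Place at column 5.
Columns [2, 4, 6, 8, 3, 1, 7, 5], r−c [-1, -2, -3, -4, 2, 5, 0, 3], r+c [3, 6, 9, 12, 8, 7, 14, 13] are all distinct, so no two queens attack.

(1,2) (2,4) (3,6) (4,8) (5,3) (6,1) (7,7) (8,5)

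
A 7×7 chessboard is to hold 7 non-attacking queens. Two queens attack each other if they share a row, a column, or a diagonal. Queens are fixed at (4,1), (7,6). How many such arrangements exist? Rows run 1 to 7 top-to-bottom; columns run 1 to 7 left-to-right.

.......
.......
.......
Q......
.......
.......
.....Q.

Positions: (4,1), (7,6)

2

Branch on row 1: col 2 → 1; col 3 → 1; col 5 → 0; col 7 → 0.
Sum: 1 + 1 + 0 + 0 = 2.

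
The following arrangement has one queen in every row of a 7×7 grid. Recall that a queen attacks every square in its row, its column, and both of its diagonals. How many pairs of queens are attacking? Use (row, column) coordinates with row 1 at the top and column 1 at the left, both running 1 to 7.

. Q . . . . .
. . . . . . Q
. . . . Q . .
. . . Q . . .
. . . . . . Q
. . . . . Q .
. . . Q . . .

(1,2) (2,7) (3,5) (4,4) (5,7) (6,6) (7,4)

Same column: (2,7)–(5,7) (column 7); (4,4)–(7,4) (column 4).
Same diagonal: (3,5)–(4,4) (|3−4| = |5−4| = 1); (3,5)–(5,7) (|3−5| = |5−7| = 2); (4,4)–(6,6) (|4−6| = |4−6| = 2); (5,7)–(6,6) (|5−6| = |7−6| = 1).
Total attacking pairs: 6.

6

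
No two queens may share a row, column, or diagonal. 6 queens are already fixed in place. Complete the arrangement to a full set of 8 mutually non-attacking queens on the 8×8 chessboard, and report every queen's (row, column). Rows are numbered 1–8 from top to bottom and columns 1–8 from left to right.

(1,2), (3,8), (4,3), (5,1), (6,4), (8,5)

Row 2: attacked by (1,2)→{1,2,3}; (3,8)→{7,8}; (4,3)→{1,3,5}; (5,1)→{1,4}; (6,4)→{4,8}; (8,5)→{5}. Safe: 6. Place at column 6.
Row 7: attacked by (1,2)→{2,8}; (2,6)→{1,6}; (3,8)→{4,8}; (4,3)→{3,6}; (5,1)→{1,3}; (6,4)→{3,4,5}; (8,5)→{4,5,6}. Safe: 7. Place at column 7.
Columns [2, 6, 8, 3, 1, 4, 7, 5], r−c [-1, -4, -5, 1, 4, 2, 0, 3], r+c [3, 8, 11, 7, 6, 10, 14, 13] are all distinct, so no two queens attack.

(1,2) (2,6) (3,8) (4,3) (5,1) (6,4) (7,7) (8,5)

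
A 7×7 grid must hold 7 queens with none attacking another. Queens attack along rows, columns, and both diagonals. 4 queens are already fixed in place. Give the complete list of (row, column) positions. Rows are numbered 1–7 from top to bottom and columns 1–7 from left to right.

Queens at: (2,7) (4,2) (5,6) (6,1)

Row 1: attacked by (2,7)→{6,7}; (4,2)→{2,5}; (5,6)→{2,6}; (6,1)→{1,6}. Safe: 3, 4. Place at column 4.
Row 3: attacked by (1,4)→{2,4,6}; (2,7)→{6,7}; (4,2)→{1,2,3}; (5,6)→{4,6}; (6,1)→{1,4}. Safe: 5. Place at column 5.
Row 7: attacked by (1,4)→{4}; (2,7)→{2,7}; (3,5)→{1,5}; (4,2)→{2,5}; (5,6)→{4,6}; (6,1)→{1,2}. Safe: 3. Place at column 3.
Columns [4, 7, 5, 2, 6, 1, 3], r−c [-3, -5, -2, 2, -1, 5, 4], r+c [5, 9, 8, 6, 11, 7, 10] are all distinct, so no two queens attack.

(1,4) (2,7) (3,5) (4,2) (5,6) (6,1) (7,3)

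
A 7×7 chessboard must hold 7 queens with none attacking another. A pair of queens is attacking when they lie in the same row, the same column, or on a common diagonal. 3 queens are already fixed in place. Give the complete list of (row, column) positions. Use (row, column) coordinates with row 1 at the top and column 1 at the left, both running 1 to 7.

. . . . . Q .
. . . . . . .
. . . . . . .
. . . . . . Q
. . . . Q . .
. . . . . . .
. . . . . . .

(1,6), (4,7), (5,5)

(1,6) (2,4) (3,2) (4,7) (5,5) (6,3) (7,1)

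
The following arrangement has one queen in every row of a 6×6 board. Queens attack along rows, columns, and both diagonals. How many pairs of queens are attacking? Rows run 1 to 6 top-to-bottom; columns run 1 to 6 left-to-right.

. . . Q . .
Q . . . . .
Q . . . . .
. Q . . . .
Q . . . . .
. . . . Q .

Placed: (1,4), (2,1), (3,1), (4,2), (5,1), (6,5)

6

Same column: (2,1)–(3,1) (column 1); (2,1)–(5,1) (column 1); (3,1)–(5,1) (column 1).
Same diagonal: (2,1)–(6,5) (|2−6| = |1−5| = 4); (3,1)–(4,2) (|3−4| = |1−2| = 1); (4,2)–(5,1) (|4−5| = |2−1| = 1).
Total attacking pairs: 6.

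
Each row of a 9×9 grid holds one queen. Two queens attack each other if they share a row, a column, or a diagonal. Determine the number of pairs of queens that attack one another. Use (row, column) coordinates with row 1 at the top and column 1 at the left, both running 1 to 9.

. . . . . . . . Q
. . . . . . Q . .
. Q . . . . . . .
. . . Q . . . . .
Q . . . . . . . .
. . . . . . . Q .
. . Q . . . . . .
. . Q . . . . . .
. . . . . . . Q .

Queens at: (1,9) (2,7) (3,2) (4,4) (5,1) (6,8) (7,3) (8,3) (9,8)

Same column: (6,8)–(9,8) (column 8); (7,3)–(8,3) (column 3).
Same diagonal: (1,9)–(7,3) (|1−7| = |9−3| = 6); (3,2)–(9,8) (|3−9| = |2−8| = 6); (5,1)–(7,3) (|5−7| = |1−3| = 2).
Total attacking pairs: 5.

5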